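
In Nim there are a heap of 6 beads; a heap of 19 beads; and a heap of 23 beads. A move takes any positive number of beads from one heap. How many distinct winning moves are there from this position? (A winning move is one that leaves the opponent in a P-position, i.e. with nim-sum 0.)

Compute the nim-sum pairwise:
6 ^ 19 = 21
21 ^ 23 = 2
The overall nim-sum is X = 2. A heap of size p has a winning move iff p XOR X < p (reduce it to p XOR X).
  6: 6 XOR 2 = 4 < 6 — winning move (to 4).
  19: 19 XOR 2 = 17 < 19 — winning move (to 17).
  23: 23 XOR 2 = 21 < 23 — winning move (to 21).
That gives 3 winning moves.

3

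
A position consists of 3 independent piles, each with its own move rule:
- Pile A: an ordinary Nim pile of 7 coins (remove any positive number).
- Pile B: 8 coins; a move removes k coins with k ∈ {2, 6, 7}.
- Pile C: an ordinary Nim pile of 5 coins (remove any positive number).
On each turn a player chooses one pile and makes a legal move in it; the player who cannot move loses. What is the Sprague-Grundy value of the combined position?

0

Pile A is a plain Nim pile of size 7, so its Grundy value is 7.
Grundy values for pile B (subtraction set {2, 6, 7}):
g(0) = mex{} = 0
g(1) = mex{} = 0
g(2) = mex{0} = 1
g(3) = mex{0} = 1
g(4) = mex{1} = 0
g(5) = mex{1} = 0
g(6) = mex{0} = 1
g(7) = mex{0} = 1
g(8) = mex{0,1} = 2
So g(8) = 2.
Pile C is a plain Nim pile of size 5, so its Grundy value is 5.
By the Sprague-Grundy theorem, the Grundy value of a sum of independent games is the XOR of the component values.
Combined value = 7 XOR 2 XOR 5 = 0.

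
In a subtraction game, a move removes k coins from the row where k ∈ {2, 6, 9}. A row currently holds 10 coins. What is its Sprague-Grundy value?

1

Grundy values for subtraction set {2, 6, 9}:
k:     0  1  2  3  4  5  6  7  8  9 10
g(k):  0  0  1  1  0  0  1  1  0  2  1
So g(10) = 1.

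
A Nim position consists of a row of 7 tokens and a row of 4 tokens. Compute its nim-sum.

Compute the nim-sum pairwise:
7 ^ 4 = 3

3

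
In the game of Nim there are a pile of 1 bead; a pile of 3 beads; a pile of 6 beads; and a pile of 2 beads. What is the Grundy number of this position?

6

In binary:
  001  (1)
  011  (3)
  110  (6)
  010  (2)
  ---
  110  (6)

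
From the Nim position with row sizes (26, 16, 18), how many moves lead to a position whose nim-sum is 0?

Write each in binary and XOR column by column:
  11010  (26)
  10000  (16)
  10010  (18)
  -----
  11000  (24)
The overall nim-sum is X = 24. A row of size p has a winning move iff p XOR X < p (reduce it to p XOR X).
  26: 26 XOR 24 = 2 < 26 — winning move (to 2).
  16: 16 XOR 24 = 8 < 16 — winning move (to 8).
  18: 18 XOR 24 = 10 < 18 — winning move (to 10).
That gives 3 winning moves.

3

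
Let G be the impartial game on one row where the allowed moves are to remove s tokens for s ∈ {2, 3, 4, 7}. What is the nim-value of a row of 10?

2

Grundy values for subtraction set {2, 3, 4, 7}:
k:     0  1  2  3  4  5  6  7  8  9 10
g(k):  0  0  1  1  2  2  0  3  1  4  2
So g(10) = 2.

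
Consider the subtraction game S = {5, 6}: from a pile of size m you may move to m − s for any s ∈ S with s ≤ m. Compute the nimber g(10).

2

Grundy values for subtraction set {5, 6}:
g(0) = mex{} = 0
g(1) = mex{} = 0
g(2) = mex{} = 0
g(3) = mex{} = 0
g(4) = mex{} = 0
g(5) = mex{0} = 1
g(6) = mex{0} = 1
g(7) = mex{0} = 1
g(8) = mex{0} = 1
g(9) = mex{0} = 1
g(10) = mex{0,1} = 2
So g(10) = 2.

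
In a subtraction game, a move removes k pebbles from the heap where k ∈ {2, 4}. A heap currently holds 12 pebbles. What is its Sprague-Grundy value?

Compute g(0), g(1), … for moves {2, 4}:
k:     0  1  2  3  4  5  6  7  8  9 10 11 12
g(k):  0  0  1  1  2  2  0  0  1  1  2  2  0
So g(12) = 0.

0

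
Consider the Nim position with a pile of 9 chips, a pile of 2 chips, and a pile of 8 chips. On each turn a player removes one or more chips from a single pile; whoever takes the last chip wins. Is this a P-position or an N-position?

Bitwise XOR of the heap sizes:
  1001  (9)
  0010  (2)
  1000  (8)
  ----
  0011  (3)
The nim-sum is 3 ≠ 0, so this is an N-position: the player to move can win.

N-position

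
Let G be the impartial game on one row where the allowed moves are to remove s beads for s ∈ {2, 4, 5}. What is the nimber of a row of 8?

0

Compute g(0), g(1), … for moves {2, 4, 5}:
k:     0  1  2  3  4  5  6  7  8
g(k):  0  0  1  1  2  2  3  0  0
So g(8) = 0.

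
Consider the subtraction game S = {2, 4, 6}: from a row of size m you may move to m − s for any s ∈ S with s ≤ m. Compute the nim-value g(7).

3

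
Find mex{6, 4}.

0 is not in the set, so the mex is 0.

0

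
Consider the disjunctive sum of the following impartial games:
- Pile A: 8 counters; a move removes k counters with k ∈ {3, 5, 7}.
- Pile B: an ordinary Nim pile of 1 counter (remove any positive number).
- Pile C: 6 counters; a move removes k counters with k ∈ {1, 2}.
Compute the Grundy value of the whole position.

3

Build the Grundy sequence for pile A with g(k) = mex{g(k−s) : s ∈ {3, 5, 7}, s ≤ k}:
g(0) = mex{} = 0
g(1) = mex{} = 0
g(2) = mex{} = 0
g(3) = mex{0} = 1
g(4) = mex{0} = 1
g(5) = mex{0} = 1
g(6) = mex{0,1} = 2
g(7) = mex{0,1} = 2
g(8) = mex{0,1} = 2
So g(8) = 2.
Pile B is a plain Nim pile of size 1, so its Grundy value is 1.
Build the Grundy sequence for pile C with g(k) = mex{g(k−s) : s ∈ {1, 2}, s ≤ k}:
g(0) = mex{} = 0
g(1) = mex{0} = 1
g(2) = mex{0,1} = 2
g(3) = mex{1,2} = 0
g(4) = mex{0,2} = 1
g(5) = mex{0,1} = 2
g(6) = mex{1,2} = 0
So g(6) = 0.
The value of a disjunctive sum is the nim-sum of the parts.
Combined value = 2 ⊕ 1 ⊕ 0 = 3.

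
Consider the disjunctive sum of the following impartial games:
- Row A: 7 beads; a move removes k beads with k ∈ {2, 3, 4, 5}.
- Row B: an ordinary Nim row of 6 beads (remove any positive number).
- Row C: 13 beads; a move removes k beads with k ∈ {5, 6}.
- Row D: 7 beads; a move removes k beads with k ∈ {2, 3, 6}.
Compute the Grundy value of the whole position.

7

Build the Grundy sequence for row A with g(k) = mex{g(k−s) : s ∈ {2, 3, 4, 5}, s ≤ k}:
k:     0  1  2  3  4  5  6  7
g(k):  0  0  1  1  2  2  3  0
So g(7) = 0.
Row B is a plain Nim row of size 6, so its Grundy value is 6.
Grundy values for row C (subtraction set {5, 6}):
g(0) = mex{} = 0
g(1) = mex{} = 0
g(2) = mex{} = 0
g(3) = mex{} = 0
g(4) = mex{} = 0
g(5) = mex{0} = 1
g(6) = mex{0} = 1
g(7) = mex{0} = 1
g(8) = mex{0} = 1
g(9) = mex{0} = 1
g(10) = mex{0,1} = 2
g(11) = mex{1} = 0
g(12) = mex{1} = 0
g(13) = mex{1} = 0
So g(13) = 0.
Build the Grundy sequence for row D with g(k) = mex{g(k−s) : s ∈ {2, 3, 6}, s ≤ k}:
k:     0  1  2  3  4  5  6  7
g(k):  0  0  1  1  2  0  3  1
So g(7) = 1.
By the Sprague-Grundy theorem, the Grundy value of a sum of independent games is the XOR of the component values.
Combined value = 0 XOR 6 XOR 0 XOR 1 = 7.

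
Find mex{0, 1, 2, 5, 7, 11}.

3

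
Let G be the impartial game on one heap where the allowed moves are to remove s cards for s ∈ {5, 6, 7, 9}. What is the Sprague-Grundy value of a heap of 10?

Build the Grundy sequence with g(k) = mex{g(k−s) : s ∈ {5, 6, 7, 9}, s ≤ k}:
k:     0  1  2  3  4  5  6  7  8  9 10
g(k):  0  0  0  0  0  1  1  1  1  1  2
So g(10) = 2.

2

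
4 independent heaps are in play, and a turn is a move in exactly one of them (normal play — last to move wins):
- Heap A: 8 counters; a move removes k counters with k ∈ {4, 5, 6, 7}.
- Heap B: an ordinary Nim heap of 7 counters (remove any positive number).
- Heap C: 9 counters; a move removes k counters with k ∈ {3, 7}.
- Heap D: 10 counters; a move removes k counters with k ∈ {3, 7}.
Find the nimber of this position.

4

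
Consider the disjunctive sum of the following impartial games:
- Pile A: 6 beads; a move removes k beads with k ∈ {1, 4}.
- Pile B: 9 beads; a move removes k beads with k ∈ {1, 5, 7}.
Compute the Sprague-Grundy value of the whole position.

Build the Grundy sequence for pile A with g(k) = mex{g(k−s) : s ∈ {1, 4}, s ≤ k}:
g(0) = mex{} = 0
g(1) = mex{0} = 1
g(2) = mex{1} = 0
g(3) = mex{0} = 1
g(4) = mex{0,1} = 2
g(5) = mex{1,2} = 0
g(6) = mex{0} = 1
So g(6) = 1.
For pile B, compute g(0), g(1), … with moves {1, 5, 7}:
g(0) = mex{} = 0
g(1) = mex{0} = 1
g(2) = mex{1} = 0
g(3) = mex{0} = 1
g(4) = mex{1} = 0
g(5) = mex{0} = 1
g(6) = mex{1} = 0
g(7) = mex{0} = 1
g(8) = mex{1} = 0
g(9) = mex{0} = 1
So g(9) = 1.
The value of a disjunctive sum is the nim-sum of the parts.
Combined value = 1 ⊕ 1 = 0.

0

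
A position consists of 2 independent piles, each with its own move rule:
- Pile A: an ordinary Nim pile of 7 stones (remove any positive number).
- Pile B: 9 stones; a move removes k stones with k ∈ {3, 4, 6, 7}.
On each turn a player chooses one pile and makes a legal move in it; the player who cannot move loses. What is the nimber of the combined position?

4

Pile A is a plain Nim pile of size 7, so its Grundy value is 7.
For pile B, compute g(0), g(1), … with moves {3, 4, 6, 7}:
g(0) = mex{} = 0
g(1) = mex{} = 0
g(2) = mex{} = 0
g(3) = mex{0} = 1
g(4) = mex{0} = 1
g(5) = mex{0} = 1
g(6) = mex{0,1} = 2
g(7) = mex{0,1} = 2
g(8) = mex{0,1} = 2
g(9) = mex{0,1,2} = 3
So g(9) = 3.
The value of a disjunctive sum is the nim-sum of the parts.
Combined value = 7 ⊕ 3 = 4.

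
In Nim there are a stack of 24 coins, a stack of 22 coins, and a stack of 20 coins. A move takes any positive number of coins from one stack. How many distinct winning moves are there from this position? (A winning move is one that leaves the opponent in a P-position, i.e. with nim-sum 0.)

3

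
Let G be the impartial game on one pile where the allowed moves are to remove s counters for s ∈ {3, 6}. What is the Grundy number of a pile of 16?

2

Build the Grundy sequence with g(k) = mex{g(k−s) : s ∈ {3, 6}, s ≤ k}:
k:     0  1  2  3  4  5  6  7  8  9 10 11 12 13 14 15 16
g(k):  0  0  0  1  1  1  2  2  2  0  0  0  1  1  1  2  2
So g(16) = 2.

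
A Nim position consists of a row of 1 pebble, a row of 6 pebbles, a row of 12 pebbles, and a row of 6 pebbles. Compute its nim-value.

Nim-sum: 1 ^ 6 ^ 12 ^ 6 = 13.

13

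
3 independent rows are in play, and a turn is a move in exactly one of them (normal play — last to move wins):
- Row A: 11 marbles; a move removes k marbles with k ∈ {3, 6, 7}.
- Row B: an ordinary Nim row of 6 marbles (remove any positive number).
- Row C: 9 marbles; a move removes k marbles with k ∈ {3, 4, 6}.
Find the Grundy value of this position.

6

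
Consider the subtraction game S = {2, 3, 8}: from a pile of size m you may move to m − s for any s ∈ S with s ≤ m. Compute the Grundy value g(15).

Build the Grundy sequence with g(k) = mex{g(k−s) : s ∈ {2, 3, 8}, s ≤ k}:
k:     0  1  2  3  4  5  6  7  8  9 10 11 12 13 14 15
g(k):  0  0  1  1  2  0  0  1  1  2  0  0  1  1  2  0
So g(15) = 0.

0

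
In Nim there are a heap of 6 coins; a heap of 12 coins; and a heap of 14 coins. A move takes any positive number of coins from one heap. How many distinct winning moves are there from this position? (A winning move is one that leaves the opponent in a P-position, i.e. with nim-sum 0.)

3

Write each in binary and XOR column by column:
  0110  (6)
  1100  (12)
  1110  (14)
  ----
  0100  (4)
The overall nim-sum is X = 4. A heap of size p has a winning move iff p XOR X < p (reduce it to p XOR X).
  6: 6 XOR 4 = 2 < 6 — winning move (to 2).
  12: 12 XOR 4 = 8 < 12 — winning move (to 8).
  14: 14 XOR 4 = 10 < 14 — winning move (to 10).
That gives 3 winning moves.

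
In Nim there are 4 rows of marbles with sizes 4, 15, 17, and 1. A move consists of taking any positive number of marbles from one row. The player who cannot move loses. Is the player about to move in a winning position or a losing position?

Winning position

Compute the nim-sum pairwise:
4 ^ 15 = 11
11 ^ 17 = 26
26 ^ 1 = 27
The nim-sum is 27 ≠ 0, so this is an N-position: the player to move can win.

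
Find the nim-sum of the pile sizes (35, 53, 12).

26

In binary:
  100011  (35)
  110101  (53)
  001100  (12)
  ------
  011010  (26)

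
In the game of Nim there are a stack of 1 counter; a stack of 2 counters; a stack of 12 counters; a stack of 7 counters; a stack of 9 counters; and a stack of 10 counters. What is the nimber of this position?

11

Write each in binary and XOR column by column:
  0001  (1)
  0010  (2)
  1100  (12)
  0111  (7)
  1001  (9)
  1010  (10)
  ----
  1011  (11)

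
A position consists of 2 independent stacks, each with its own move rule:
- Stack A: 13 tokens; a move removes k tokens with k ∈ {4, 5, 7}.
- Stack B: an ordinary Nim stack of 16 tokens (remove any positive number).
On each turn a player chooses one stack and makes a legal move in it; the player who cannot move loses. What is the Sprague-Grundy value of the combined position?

Build the Grundy sequence for stack A with g(k) = mex{g(k−s) : s ∈ {4, 5, 7}, s ≤ k}:
k:     0  1  2  3  4  5  6  7  8  9 10 11 12 13
g(k):  0  0  0  0  1  1  1  1  2  2  2  0  0  0
So g(13) = 0.
Stack B is a plain Nim stack of size 16, so its Grundy value is 16.
By the Sprague-Grundy theorem, the Grundy value of a sum of independent games is the XOR of the component values.
Combined value = 0 ⊕ 16 = 16.

16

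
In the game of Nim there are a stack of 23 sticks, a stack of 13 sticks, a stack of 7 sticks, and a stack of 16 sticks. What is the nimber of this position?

Nim-sum: 23 ^ 13 ^ 7 ^ 16 = 13.

13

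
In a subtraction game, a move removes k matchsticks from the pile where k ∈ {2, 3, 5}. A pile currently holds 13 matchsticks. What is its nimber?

Compute g(0), g(1), … for moves {2, 3, 5}:
g(0) = mex{} = 0
g(1) = mex{} = 0
g(2) = mex{0} = 1
g(3) = mex{0} = 1
g(4) = mex{0,1} = 2
g(5) = mex{0,1} = 2
g(6) = mex{0,1,2} = 3
g(7) = mex{1,2} = 0
g(8) = mex{1,2,3} = 0
g(9) = mex{0,2,3} = 1
g(10) = mex{0,2} = 1
g(11) = mex{0,1,3} = 2
g(12) = mex{0,1} = 2
g(13) = mex{0,1,2} = 3
So g(13) = 3.

3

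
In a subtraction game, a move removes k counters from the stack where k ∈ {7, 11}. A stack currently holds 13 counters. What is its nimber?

1

Grundy values for subtraction set {7, 11}:
k:     0  1  2  3  4  5  6  7  8  9 10 11 12 13
g(k):  0  0  0  0  0  0  0  1  1  1  1  1  1  1
So g(13) = 1.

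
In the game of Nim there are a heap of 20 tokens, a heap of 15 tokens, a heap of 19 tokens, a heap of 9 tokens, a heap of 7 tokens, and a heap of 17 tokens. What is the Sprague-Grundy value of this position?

Nim-sum: 20 ^ 15 ^ 19 ^ 9 ^ 7 ^ 17 = 23.

23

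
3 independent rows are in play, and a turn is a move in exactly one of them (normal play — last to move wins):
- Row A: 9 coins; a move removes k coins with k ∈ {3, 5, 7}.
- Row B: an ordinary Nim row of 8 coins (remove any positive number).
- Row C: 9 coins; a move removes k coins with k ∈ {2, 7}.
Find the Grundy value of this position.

11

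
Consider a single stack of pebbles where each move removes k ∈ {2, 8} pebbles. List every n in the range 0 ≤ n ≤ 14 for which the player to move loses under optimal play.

Compute g(0), g(1), … for moves {2, 8}:
k:     0  1  2  3  4  5  6  7  8  9 10 11 12 13 14
g(k):  0  0  1  1  0  0  1  1  2  2  0  0  1  1  0
The P-positions (g = 0) in 0..14 are 0, 1, 4, 5, 10, 11, 14.

0, 1, 4, 5, 10, 11, 14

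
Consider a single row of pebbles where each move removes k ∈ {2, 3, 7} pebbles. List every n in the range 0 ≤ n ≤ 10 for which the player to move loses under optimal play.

0, 1, 5, 6, 10

Build the Grundy sequence with g(k) = mex{g(k−s) : s ∈ {2, 3, 7}, s ≤ k}:
g(0) = mex{} = 0
g(1) = mex{} = 0
g(2) = mex{0} = 1
g(3) = mex{0} = 1
g(4) = mex{0,1} = 2
g(5) = mex{1} = 0
g(6) = mex{1,2} = 0
g(7) = mex{0,2} = 1
g(8) = mex{0} = 1
g(9) = mex{0,1} = 2
g(10) = mex{1} = 0
The P-positions (g = 0) in 0..10 are 0, 1, 5, 6, 10.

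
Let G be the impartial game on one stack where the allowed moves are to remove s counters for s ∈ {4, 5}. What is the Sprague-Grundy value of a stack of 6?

Compute g(0), g(1), … for moves {4, 5}:
g(0) = mex{} = 0
g(1) = mex{} = 0
g(2) = mex{} = 0
g(3) = mex{} = 0
g(4) = mex{0} = 1
g(5) = mex{0} = 1
g(6) = mex{0} = 1
So g(6) = 1.

1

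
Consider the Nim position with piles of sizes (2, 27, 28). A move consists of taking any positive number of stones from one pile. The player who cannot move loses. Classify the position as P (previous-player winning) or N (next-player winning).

N-position

Write each in binary and XOR column by column:
  00010  (2)
  11011  (27)
  11100  (28)
  -----
  00101  (5)
The nim-sum is 5 ≠ 0, so this is an N-position: the player to move can win.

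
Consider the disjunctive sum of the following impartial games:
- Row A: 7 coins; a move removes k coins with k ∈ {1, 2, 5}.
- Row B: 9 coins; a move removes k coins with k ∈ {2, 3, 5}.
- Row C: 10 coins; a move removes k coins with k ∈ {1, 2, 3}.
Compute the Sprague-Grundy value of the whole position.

Grundy values for row A (subtraction set {1, 2, 5}):
g(0) = mex{} = 0
g(1) = mex{0} = 1
g(2) = mex{0,1} = 2
g(3) = mex{1,2} = 0
g(4) = mex{0,2} = 1
g(5) = mex{0,1} = 2
g(6) = mex{1,2} = 0
g(7) = mex{0,2} = 1
So g(7) = 1.
For row B, compute g(0), g(1), … with moves {2, 3, 5}:
k:     0  1  2  3  4  5  6  7  8  9
g(k):  0  0  1  1  2  2  3  0  0  1
So g(9) = 1.
Build the Grundy sequence for row C with g(k) = mex{g(k−s) : s ∈ {1, 2, 3}, s ≤ k}:
g(0) = mex{} = 0
g(1) = mex{0} = 1
g(2) = mex{0,1} = 2
g(3) = mex{0,1,2} = 3
g(4) = mex{1,2,3} = 0
g(5) = mex{0,2,3} = 1
g(6) = mex{0,1,3} = 2
g(7) = mex{0,1,2} = 3
g(8) = mex{1,2,3} = 0
g(9) = mex{0,2,3} = 1
g(10) = mex{0,1,3} = 2
So g(10) = 2.
By the Sprague-Grundy theorem, the Grundy value of a sum of independent games is the XOR of the component values.
Combined value = 1 ⊕ 1 ⊕ 2 = 2.

2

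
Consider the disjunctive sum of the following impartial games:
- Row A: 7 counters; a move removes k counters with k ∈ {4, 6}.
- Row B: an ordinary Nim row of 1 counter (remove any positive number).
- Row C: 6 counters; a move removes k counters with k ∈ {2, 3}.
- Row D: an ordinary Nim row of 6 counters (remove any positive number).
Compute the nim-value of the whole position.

6

Grundy values for row A (subtraction set {4, 6}):
g(0) = mex{} = 0
g(1) = mex{} = 0
g(2) = mex{} = 0
g(3) = mex{} = 0
g(4) = mex{0} = 1
g(5) = mex{0} = 1
g(6) = mex{0} = 1
g(7) = mex{0} = 1
So g(7) = 1.
Row B is a plain Nim row of size 1, so its Grundy value is 1.
Grundy values for row C (subtraction set {2, 3}):
k:     0  1  2  3  4  5  6
g(k):  0  0  1  1  2  0  0
So g(6) = 0.
Row D is a plain Nim row of size 6, so its Grundy value is 6.
By the Sprague-Grundy theorem, the Grundy value of a sum of independent games is the XOR of the component values.
Combined value = 1 ⊕ 1 ⊕ 0 ⊕ 6 = 6.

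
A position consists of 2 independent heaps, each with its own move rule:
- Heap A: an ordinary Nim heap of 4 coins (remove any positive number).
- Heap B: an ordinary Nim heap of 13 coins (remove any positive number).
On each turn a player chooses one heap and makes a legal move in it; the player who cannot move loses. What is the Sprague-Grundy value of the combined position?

Heap A is a plain Nim heap of size 4, so its Grundy value is 4.
Heap B is a plain Nim heap of size 13, so its Grundy value is 13.
The value of a disjunctive sum is the nim-sum of the parts.
Combined value = 4 XOR 13 = 9.

9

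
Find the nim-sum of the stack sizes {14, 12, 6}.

4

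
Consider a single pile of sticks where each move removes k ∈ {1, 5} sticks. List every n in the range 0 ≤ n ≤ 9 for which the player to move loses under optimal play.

Grundy values for subtraction set {1, 5}:
g(0) = mex{} = 0
g(1) = mex{0} = 1
g(2) = mex{1} = 0
g(3) = mex{0} = 1
g(4) = mex{1} = 0
g(5) = mex{0} = 1
g(6) = mex{1} = 0
g(7) = mex{0} = 1
g(8) = mex{1} = 0
g(9) = mex{0} = 1
The P-positions (g = 0) in 0..9 are 0, 2, 4, 6, 8.

0, 2, 4, 6, 8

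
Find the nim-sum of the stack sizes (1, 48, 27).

42

Nim-sum: 1 ^ 48 ^ 27 = 42.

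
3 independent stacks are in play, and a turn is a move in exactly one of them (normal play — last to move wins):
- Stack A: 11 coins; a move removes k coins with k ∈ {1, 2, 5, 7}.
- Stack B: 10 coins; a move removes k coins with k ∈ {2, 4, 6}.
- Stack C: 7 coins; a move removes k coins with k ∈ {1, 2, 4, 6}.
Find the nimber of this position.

7

Build the Grundy sequence for stack A with g(k) = mex{g(k−s) : s ∈ {1, 2, 5, 7}, s ≤ k}:
g(0) = mex{} = 0
g(1) = mex{0} = 1
g(2) = mex{0,1} = 2
g(3) = mex{1,2} = 0
g(4) = mex{0,2} = 1
g(5) = mex{0,1} = 2
g(6) = mex{1,2} = 0
g(7) = mex{0,2} = 1
g(8) = mex{0,1} = 2
g(9) = mex{1,2} = 0
g(10) = mex{0,2} = 1
g(11) = mex{0,1} = 2
So g(11) = 2.
For stack B, compute g(0), g(1), … with moves {2, 4, 6}:
g(0) = mex{} = 0
g(1) = mex{} = 0
g(2) = mex{0} = 1
g(3) = mex{0} = 1
g(4) = mex{0,1} = 2
g(5) = mex{0,1} = 2
g(6) = mex{0,1,2} = 3
g(7) = mex{0,1,2} = 3
g(8) = mex{1,2,3} = 0
g(9) = mex{1,2,3} = 0
g(10) = mex{0,2,3} = 1
So g(10) = 1.
Grundy values for stack C (subtraction set {1, 2, 4, 6}):
g(0) = mex{} = 0
g(1) = mex{0} = 1
g(2) = mex{0,1} = 2
g(3) = mex{1,2} = 0
g(4) = mex{0,2} = 1
g(5) = mex{0,1} = 2
g(6) = mex{0,1,2} = 3
g(7) = mex{0,1,2,3} = 4
So g(7) = 4.
The value of a disjunctive sum is the nim-sum of the parts.
Combined value = 2 XOR 1 XOR 4 = 7.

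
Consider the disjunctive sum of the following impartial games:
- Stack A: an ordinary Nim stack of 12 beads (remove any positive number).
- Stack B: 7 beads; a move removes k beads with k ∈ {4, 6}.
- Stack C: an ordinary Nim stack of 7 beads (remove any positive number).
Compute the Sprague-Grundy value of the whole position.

10

Stack A is a plain Nim stack of size 12, so its Grundy value is 12.
Build the Grundy sequence for stack B with g(k) = mex{g(k−s) : s ∈ {4, 6}, s ≤ k}:
k:     0  1  2  3  4  5  6  7
g(k):  0  0  0  0  1  1  1  1
So g(7) = 1.
Stack C is a plain Nim stack of size 7, so its Grundy value is 7.
The value of a disjunctive sum is the nim-sum of the parts.
Combined value = 12 XOR 1 XOR 7 = 10.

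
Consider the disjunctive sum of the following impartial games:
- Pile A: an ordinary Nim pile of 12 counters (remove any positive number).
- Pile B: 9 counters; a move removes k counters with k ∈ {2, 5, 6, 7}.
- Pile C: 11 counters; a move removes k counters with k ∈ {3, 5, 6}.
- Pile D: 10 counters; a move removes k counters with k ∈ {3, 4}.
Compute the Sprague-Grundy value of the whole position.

15

Pile A is a plain Nim pile of size 12, so its Grundy value is 12.
For pile B, compute g(0), g(1), … with moves {2, 5, 6, 7}:
k:     0  1  2  3  4  5  6  7  8  9
g(k):  0  0  1  1  0  2  1  3  2  2
So g(9) = 2.
For pile C, compute g(0), g(1), … with moves {3, 5, 6}:
g(0) = mex{} = 0
g(1) = mex{} = 0
g(2) = mex{} = 0
g(3) = mex{0} = 1
g(4) = mex{0} = 1
g(5) = mex{0} = 1
g(6) = mex{0,1} = 2
g(7) = mex{0,1} = 2
g(8) = mex{0,1} = 2
g(9) = mex{1,2} = 0
g(10) = mex{1,2} = 0
g(11) = mex{1,2} = 0
So g(11) = 0.
Build the Grundy sequence for pile D with g(k) = mex{g(k−s) : s ∈ {3, 4}, s ≤ k}:
g(0) = mex{} = 0
g(1) = mex{} = 0
g(2) = mex{} = 0
g(3) = mex{0} = 1
g(4) = mex{0} = 1
g(5) = mex{0} = 1
g(6) = mex{0,1} = 2
g(7) = mex{1} = 0
g(8) = mex{1} = 0
g(9) = mex{1,2} = 0
g(10) = mex{0,2} = 1
So g(10) = 1.
The value of a disjunctive sum is the nim-sum of the parts.
Combined value = 12 ⊕ 2 ⊕ 0 ⊕ 1 = 15.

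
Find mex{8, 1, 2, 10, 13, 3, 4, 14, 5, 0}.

The values 0, 1, 2, 3, 4, 5 are all present; 6 is the first non-negative integer missing from the set.

6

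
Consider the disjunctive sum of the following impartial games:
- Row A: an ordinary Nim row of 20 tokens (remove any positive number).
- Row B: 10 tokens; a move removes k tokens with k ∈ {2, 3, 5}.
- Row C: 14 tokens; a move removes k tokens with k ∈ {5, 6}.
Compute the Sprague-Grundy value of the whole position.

21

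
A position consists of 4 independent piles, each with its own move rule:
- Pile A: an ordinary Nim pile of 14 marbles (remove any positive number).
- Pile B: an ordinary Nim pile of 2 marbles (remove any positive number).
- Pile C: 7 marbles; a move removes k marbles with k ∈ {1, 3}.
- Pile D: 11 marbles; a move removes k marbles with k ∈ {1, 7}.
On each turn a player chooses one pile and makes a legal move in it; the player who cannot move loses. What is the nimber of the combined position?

Pile A is a plain Nim pile of size 14, so its Grundy value is 14.
Pile B is a plain Nim pile of size 2, so its Grundy value is 2.
For pile C, compute g(0), g(1), … with moves {1, 3}:
k:     0  1  2  3  4  5  6  7
g(k):  0  1  0  1  0  1  0  1
So g(7) = 1.
For pile D, compute g(0), g(1), … with moves {1, 7}:
g(0) = mex{} = 0
g(1) = mex{0} = 1
g(2) = mex{1} = 0
g(3) = mex{0} = 1
g(4) = mex{1} = 0
g(5) = mex{0} = 1
g(6) = mex{1} = 0
g(7) = mex{0} = 1
g(8) = mex{1} = 0
g(9) = mex{0} = 1
g(10) = mex{1} = 0
g(11) = mex{0} = 1
So g(11) = 1.
By the Sprague-Grundy theorem, the Grundy value of a sum of independent games is the XOR of the component values.
Combined value = 14 ⊕ 2 ⊕ 1 ⊕ 1 = 12.

12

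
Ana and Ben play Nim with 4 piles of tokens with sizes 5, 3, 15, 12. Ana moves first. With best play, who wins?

Ana wins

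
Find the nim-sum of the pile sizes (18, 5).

23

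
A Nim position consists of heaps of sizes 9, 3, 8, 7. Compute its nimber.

Compute the nim-sum pairwise:
9 ⊕ 3 = 10
10 ⊕ 8 = 2
2 ⊕ 7 = 5

5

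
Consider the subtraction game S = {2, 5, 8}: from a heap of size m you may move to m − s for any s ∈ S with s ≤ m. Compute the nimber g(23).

1

Grundy values for subtraction set {2, 5, 8}:
k:     0  1  2  3  4  5  6  7  8  9 10 11 12 13 14 15 16 17 18 19 20 21 22 23
g(k):  0  0  1  1  0  2  1  0  2  1  0  0  1  1  0  2  1  0  2  1  0  0  1  1
So g(23) = 1.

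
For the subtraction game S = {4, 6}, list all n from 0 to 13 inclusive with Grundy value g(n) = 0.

0, 1, 2, 3, 10, 11, 12, 13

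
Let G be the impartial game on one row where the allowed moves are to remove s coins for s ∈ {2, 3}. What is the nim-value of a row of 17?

Build the Grundy sequence with g(k) = mex{g(k−s) : s ∈ {2, 3}, s ≤ k}:
k:     0  1  2  3  4  5  6  7  8  9 10 11 12 13 14 15 16 17
g(k):  0  0  1  1  2  0  0  1  1  2  0  0  1  1  2  0  0  1
So g(17) = 1.

1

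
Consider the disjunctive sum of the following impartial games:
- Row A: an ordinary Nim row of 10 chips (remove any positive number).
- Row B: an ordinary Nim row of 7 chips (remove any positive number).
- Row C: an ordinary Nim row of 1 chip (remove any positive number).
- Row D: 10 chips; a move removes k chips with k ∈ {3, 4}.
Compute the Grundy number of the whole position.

Row A is a plain Nim row of size 10, so its Grundy value is 10.
Row B is a plain Nim row of size 7, so its Grundy value is 7.
Row C is a plain Nim row of size 1, so its Grundy value is 1.
Build the Grundy sequence for row D with g(k) = mex{g(k−s) : s ∈ {3, 4}, s ≤ k}:
k:     0  1  2  3  4  5  6  7  8  9 10
g(k):  0  0  0  1  1  1  2  0  0  0  1
So g(10) = 1.
The value of a disjunctive sum is the nim-sum of the parts.
Combined value = 10 ⊕ 7 ⊕ 1 ⊕ 1 = 13.

13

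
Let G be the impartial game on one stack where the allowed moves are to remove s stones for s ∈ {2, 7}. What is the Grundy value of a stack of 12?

1

Grundy values for subtraction set {2, 7}:
k:     0  1  2  3  4  5  6  7  8  9 10 11 12
g(k):  0  0  1  1  0  0  1  1  2  0  0  1  1
So g(12) = 1.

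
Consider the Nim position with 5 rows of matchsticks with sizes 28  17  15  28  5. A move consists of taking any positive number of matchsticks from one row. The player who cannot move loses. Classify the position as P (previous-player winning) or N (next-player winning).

N-position

Compute the nim-sum pairwise:
28 ^ 17 = 13
13 ^ 15 = 2
2 ^ 28 = 30
30 ^ 5 = 27
The nim-sum is 27 ≠ 0, so this is an N-position: the player to move can win.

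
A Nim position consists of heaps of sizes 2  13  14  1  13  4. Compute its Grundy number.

9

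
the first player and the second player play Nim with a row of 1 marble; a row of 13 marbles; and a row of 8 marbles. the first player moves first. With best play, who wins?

the first player wins

Nim-sum: 1 ^ 13 ^ 8 = 4.
The nim-sum is 4 ≠ 0, so this is an N-position: the player to move can win; the first player has a winning move.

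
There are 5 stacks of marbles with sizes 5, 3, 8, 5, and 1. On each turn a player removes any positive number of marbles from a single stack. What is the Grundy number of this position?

10

Nim-sum: 5 ^ 3 ^ 8 ^ 5 ^ 1 = 10.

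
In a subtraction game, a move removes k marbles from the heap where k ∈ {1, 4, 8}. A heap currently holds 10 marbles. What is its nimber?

Build the Grundy sequence with g(k) = mex{g(k−s) : s ∈ {1, 4, 8}, s ≤ k}:
g(0) = mex{} = 0
g(1) = mex{0} = 1
g(2) = mex{1} = 0
g(3) = mex{0} = 1
g(4) = mex{0,1} = 2
g(5) = mex{1,2} = 0
g(6) = mex{0} = 1
g(7) = mex{1} = 0
g(8) = mex{0,2} = 1
g(9) = mex{0,1} = 2
g(10) = mex{0,1,2} = 3
So g(10) = 3.

3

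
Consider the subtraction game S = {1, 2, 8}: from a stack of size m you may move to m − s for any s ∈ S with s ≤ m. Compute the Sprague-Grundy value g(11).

Compute g(0), g(1), … for moves {1, 2, 8}:
k:     0  1  2  3  4  5  6  7  8  9 10 11
g(k):  0  1  2  0  1  2  0  1  2  0  1  2
So g(11) = 2.

2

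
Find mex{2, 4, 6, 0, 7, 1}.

3

The values 0, 1, 2 are all present; 3 is the first non-negative integer missing from the set.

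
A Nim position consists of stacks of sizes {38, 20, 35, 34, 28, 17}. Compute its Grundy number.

62

Compute the nim-sum pairwise:
38 XOR 20 = 50
50 XOR 35 = 17
17 XOR 34 = 51
51 XOR 28 = 47
47 XOR 17 = 62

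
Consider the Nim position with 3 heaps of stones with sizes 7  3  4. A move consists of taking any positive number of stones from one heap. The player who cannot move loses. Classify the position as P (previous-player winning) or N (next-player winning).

P-position

Compute the nim-sum pairwise:
7 ⊕ 3 = 4
4 ⊕ 4 = 0
The nim-sum is 0, so this is a P-position: the player to move is in a losing position under optimal play.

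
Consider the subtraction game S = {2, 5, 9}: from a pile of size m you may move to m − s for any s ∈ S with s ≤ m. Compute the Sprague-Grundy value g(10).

Compute g(0), g(1), … for moves {2, 5, 9}:
g(0) = mex{} = 0
g(1) = mex{} = 0
g(2) = mex{0} = 1
g(3) = mex{0} = 1
g(4) = mex{1} = 0
g(5) = mex{0,1} = 2
g(6) = mex{0} = 1
g(7) = mex{1,2} = 0
g(8) = mex{1} = 0
g(9) = mex{0} = 1
g(10) = mex{0,2} = 1
So g(10) = 1.

1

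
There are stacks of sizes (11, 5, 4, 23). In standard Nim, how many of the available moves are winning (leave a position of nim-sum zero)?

Compute the nim-sum pairwise:
11 ⊕ 5 = 14
14 ⊕ 4 = 10
10 ⊕ 23 = 29
The overall nim-sum is X = 29. A stack of size p has a winning move iff p XOR X < p (reduce it to p XOR X).
  11: 11 XOR 29 = 22 ≥ 11 — no move.
  5: 5 XOR 29 = 24 ≥ 5 — no move.
  4: 4 XOR 29 = 25 ≥ 4 — no move.
  23: 23 XOR 29 = 10 < 23 — winning move (to 10).
That gives 1 winning move.

1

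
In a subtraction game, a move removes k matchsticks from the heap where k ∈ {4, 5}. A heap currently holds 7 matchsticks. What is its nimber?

1

Compute g(0), g(1), … for moves {4, 5}:
g(0) = mex{} = 0
g(1) = mex{} = 0
g(2) = mex{} = 0
g(3) = mex{} = 0
g(4) = mex{0} = 1
g(5) = mex{0} = 1
g(6) = mex{0} = 1
g(7) = mex{0} = 1
So g(7) = 1.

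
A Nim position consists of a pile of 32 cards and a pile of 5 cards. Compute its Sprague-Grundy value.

Compute the nim-sum pairwise:
32 ⊕ 5 = 37

37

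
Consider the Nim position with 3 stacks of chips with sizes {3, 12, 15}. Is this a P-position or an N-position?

Nim-sum: 3 XOR 12 XOR 15 = 0.
The nim-sum is 0, so this is a P-position: the player to move is in a losing position under optimal play.

P-position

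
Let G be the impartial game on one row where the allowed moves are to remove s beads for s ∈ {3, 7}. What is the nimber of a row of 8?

Build the Grundy sequence with g(k) = mex{g(k−s) : s ∈ {3, 7}, s ≤ k}:
g(0) = mex{} = 0
g(1) = mex{} = 0
g(2) = mex{} = 0
g(3) = mex{0} = 1
g(4) = mex{0} = 1
g(5) = mex{0} = 1
g(6) = mex{1} = 0
g(7) = mex{0,1} = 2
g(8) = mex{0,1} = 2
So g(8) = 2.

2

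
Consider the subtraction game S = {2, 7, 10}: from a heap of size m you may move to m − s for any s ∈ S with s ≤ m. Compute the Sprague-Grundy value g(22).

Compute g(0), g(1), … for moves {2, 7, 10}:
k:     0  1  2  3  4  5  6  7  8  9 10 11 12 13 14 15 16 17 18 19 20 21 22
g(k):  0  0  1  1  0  0  1  1  2  0  3  1  2  0  3  1  2  0  0  1  1  0  0
So g(22) = 0.

0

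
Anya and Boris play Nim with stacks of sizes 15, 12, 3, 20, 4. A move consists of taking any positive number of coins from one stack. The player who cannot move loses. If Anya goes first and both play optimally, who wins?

Anya wins

Bitwise XOR of the heap sizes:
  01111  (15)
  01100  (12)
  00011  (3)
  10100  (20)
  00100  (4)
  -----
  10000  (16)
The nim-sum is 16 ≠ 0, so this is an N-position: the player to move can win; Anya has a winning move.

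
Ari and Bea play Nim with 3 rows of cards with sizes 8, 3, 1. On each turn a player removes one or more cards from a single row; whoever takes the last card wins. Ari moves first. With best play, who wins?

Ari wins

In binary:
  1000  (8)
  0011  (3)
  0001  (1)
  ----
  1010  (10)
The nim-sum is 10 ≠ 0, so this is an N-position: the player to move can win; Ari has a winning move.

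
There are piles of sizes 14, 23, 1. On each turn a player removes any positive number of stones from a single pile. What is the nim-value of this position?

Nim-sum: 14 XOR 23 XOR 1 = 24.

24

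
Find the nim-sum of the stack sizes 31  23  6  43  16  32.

21

Nim-sum: 31 XOR 23 XOR 6 XOR 43 XOR 16 XOR 32 = 21.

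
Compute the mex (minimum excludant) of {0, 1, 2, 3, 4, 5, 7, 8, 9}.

The values 0, 1, 2, 3, 4, 5 are all present; 6 is the first non-negative integer missing from the set.

6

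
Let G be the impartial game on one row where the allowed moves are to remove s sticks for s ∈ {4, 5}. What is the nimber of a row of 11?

Compute g(0), g(1), … for moves {4, 5}:
g(0) = mex{} = 0
g(1) = mex{} = 0
g(2) = mex{} = 0
g(3) = mex{} = 0
g(4) = mex{0} = 1
g(5) = mex{0} = 1
g(6) = mex{0} = 1
g(7) = mex{0} = 1
g(8) = mex{0,1} = 2
g(9) = mex{1} = 0
g(10) = mex{1} = 0
g(11) = mex{1} = 0
So g(11) = 0.

0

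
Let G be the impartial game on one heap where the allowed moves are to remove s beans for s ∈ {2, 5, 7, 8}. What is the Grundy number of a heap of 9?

2

Build the Grundy sequence with g(k) = mex{g(k−s) : s ∈ {2, 5, 7, 8}, s ≤ k}:
k:     0  1  2  3  4  5  6  7  8  9
g(k):  0  0  1  1  0  2  1  3  2  2
So g(9) = 2.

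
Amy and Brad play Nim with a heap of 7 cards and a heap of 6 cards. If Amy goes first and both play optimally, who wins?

Amy wins

Compute the nim-sum pairwise:
7 ⊕ 6 = 1
The nim-sum is 1 ≠ 0, so this is an N-position: the player to move can win; Amy has a winning move.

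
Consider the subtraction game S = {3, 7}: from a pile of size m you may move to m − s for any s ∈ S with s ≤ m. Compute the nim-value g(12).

0

Grundy values for subtraction set {3, 7}:
k:     0  1  2  3  4  5  6  7  8  9 10 11 12
g(k):  0  0  0  1  1  1  0  2  2  1  0  0  0
So g(12) = 0.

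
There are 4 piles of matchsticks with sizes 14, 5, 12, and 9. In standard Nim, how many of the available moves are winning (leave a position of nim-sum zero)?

Bitwise XOR of the heap sizes:
  1110  (14)
  0101  (5)
  1100  (12)
  1001  (9)
  ----
  1110  (14)
The overall nim-sum is X = 14. A pile of size p has a winning move iff p XOR X < p (reduce it to p XOR X).
  14: 14 XOR 14 = 0 < 14 — winning move (to 0).
  5: 5 XOR 14 = 11 ≥ 5 — no move.
  12: 12 XOR 14 = 2 < 12 — winning move (to 2).
  9: 9 XOR 14 = 7 < 9 — winning move (to 7).
That gives 3 winning moves.

3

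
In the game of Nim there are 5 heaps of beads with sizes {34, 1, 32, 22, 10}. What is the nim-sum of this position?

31

In binary:
  100010  (34)
  000001  (1)
  100000  (32)
  010110  (22)
  001010  (10)
  ------
  011111  (31)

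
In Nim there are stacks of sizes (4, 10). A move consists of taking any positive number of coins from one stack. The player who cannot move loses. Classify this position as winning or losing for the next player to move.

Winning position

Write each in binary and XOR column by column:
  0100  (4)
  1010  (10)
  ----
  1110  (14)
The nim-sum is 14 ≠ 0, so this is an N-position: the player to move can win.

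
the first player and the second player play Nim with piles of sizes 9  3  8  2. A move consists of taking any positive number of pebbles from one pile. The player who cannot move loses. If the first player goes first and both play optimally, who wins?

the second player wins

Write each in binary and XOR column by column:
  1001  (9)
  0011  (3)
  1000  (8)
  0010  (2)
  ----
  0000  (0)
The nim-sum is 0, so this is a P-position: the player to move is in a losing position under optimal play; the first player is about to move from it and so loses — the second player wins.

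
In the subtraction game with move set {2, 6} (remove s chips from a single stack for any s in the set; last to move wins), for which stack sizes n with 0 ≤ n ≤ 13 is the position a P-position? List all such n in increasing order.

Compute g(0), g(1), … for moves {2, 6}:
g(0) = mex{} = 0
g(1) = mex{} = 0
g(2) = mex{0} = 1
g(3) = mex{0} = 1
g(4) = mex{1} = 0
g(5) = mex{1} = 0
g(6) = mex{0} = 1
g(7) = mex{0} = 1
g(8) = mex{1} = 0
g(9) = mex{1} = 0
g(10) = mex{0} = 1
g(11) = mex{0} = 1
g(12) = mex{1} = 0
g(13) = mex{1} = 0
The P-positions (g = 0) in 0..13 are 0, 1, 4, 5, 8, 9, 12, 13.

0, 1, 4, 5, 8, 9, 12, 13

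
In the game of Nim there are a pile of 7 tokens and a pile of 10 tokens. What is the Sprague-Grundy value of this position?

Compute the nim-sum pairwise:
7 ⊕ 10 = 13

13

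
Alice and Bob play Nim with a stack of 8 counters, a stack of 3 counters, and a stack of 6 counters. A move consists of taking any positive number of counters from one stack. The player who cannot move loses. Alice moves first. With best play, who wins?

Alice wins

Compute the nim-sum pairwise:
8 ⊕ 3 = 11
11 ⊕ 6 = 13
The nim-sum is 13 ≠ 0, so this is an N-position: the player to move can win; Alice has a winning move.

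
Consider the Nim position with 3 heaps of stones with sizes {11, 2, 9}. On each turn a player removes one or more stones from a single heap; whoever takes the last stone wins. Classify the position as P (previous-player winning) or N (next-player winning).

Compute the nim-sum pairwise:
11 ⊕ 2 = 9
9 ⊕ 9 = 0
The nim-sum is 0, so this is a P-position: the player to move is in a losing position under optimal play.

P-position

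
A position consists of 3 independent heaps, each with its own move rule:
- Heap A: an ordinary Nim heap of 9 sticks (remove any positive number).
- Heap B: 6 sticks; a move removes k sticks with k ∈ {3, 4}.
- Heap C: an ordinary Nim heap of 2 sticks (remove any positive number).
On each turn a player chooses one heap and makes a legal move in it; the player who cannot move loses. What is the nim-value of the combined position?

Heap A is a plain Nim heap of size 9, so its Grundy value is 9.
For heap B, compute g(0), g(1), … with moves {3, 4}:
g(0) = mex{} = 0
g(1) = mex{} = 0
g(2) = mex{} = 0
g(3) = mex{0} = 1
g(4) = mex{0} = 1
g(5) = mex{0} = 1
g(6) = mex{0,1} = 2
So g(6) = 2.
Heap C is a plain Nim heap of size 2, so its Grundy value is 2.
The value of a disjunctive sum is the nim-sum of the parts.
Combined value = 9 XOR 2 XOR 2 = 9.

9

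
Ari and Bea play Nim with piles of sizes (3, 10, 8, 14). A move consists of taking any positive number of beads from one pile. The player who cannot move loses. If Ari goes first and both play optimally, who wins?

Ari wins

Write each in binary and XOR column by column:
  0011  (3)
  1010  (10)
  1000  (8)
  1110  (14)
  ----
  1111  (15)
The nim-sum is 15 ≠ 0, so this is an N-position: the player to move can win; Ari has a winning move.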